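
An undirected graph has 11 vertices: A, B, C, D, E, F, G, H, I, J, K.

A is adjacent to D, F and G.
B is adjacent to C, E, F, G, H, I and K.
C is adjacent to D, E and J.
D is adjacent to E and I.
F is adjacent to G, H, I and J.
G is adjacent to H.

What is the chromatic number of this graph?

B, F, G, H are mutually adjacent (a clique of size 4), so at least 4 colors are needed.
4 colors suffice: A=yellow, B=red, C=blue, D=red, E=green, F=blue, G=green, H=yellow, I=green, J=red, K=blue. Each edge has distinct colors on its endpoints.

4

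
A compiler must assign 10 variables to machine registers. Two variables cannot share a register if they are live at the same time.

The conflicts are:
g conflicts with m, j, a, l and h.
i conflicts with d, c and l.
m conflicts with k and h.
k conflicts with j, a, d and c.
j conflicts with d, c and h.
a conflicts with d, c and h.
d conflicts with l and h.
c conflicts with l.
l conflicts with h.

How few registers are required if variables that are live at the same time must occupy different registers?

g, l, h are mutually in conflict, so at least 3 registers are needed.
3 registers suffice: g=2, i=1, m=3, k=1, j=3, a=3, d=2, c=2, l=3, h=1. Each listed conflict is separated.

3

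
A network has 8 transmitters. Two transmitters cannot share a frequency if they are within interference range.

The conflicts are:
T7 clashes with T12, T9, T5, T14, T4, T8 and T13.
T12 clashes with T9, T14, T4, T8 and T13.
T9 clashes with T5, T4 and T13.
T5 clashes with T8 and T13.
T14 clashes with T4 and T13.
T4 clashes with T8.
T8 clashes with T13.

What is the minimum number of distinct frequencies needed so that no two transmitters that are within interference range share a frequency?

T7, T9, T5, T13 are mutually in conflict, so at least 4 frequencies are needed.
4 frequencies suffice: frequency 1 → {T7}; frequency 2 → {T12, T5}; frequency 3 → {T4, T13}; frequency 4 → {T9, T14, T8}. Each listed conflict is separated.

4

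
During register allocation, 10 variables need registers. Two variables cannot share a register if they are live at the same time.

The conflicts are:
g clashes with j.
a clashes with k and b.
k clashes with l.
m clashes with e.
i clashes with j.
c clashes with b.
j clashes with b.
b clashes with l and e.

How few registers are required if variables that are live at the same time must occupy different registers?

k and l conflict, so at least 2 registers are needed.
A valid assignment using 2 registers: g=1, a=2, k=1, m=1, i=1, c=2, j=2, b=1, l=2, e=2. Every pair that conflicts lands in different registers.

2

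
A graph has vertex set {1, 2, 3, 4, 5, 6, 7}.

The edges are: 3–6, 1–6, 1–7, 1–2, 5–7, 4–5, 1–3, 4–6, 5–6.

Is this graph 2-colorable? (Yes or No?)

1, 3, 6 form a triangle, so at least 3 colors are needed.
So 2 colors are not enough.

No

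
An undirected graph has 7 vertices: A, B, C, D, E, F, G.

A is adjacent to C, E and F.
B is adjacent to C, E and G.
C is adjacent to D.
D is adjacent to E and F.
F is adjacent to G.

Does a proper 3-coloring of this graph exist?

The chromatic number is 3. The cycle C-A-F-G-B-C has odd length 5, so it cannot be 2-colored; at least 3 colors are needed.
3 colors suffice: A=2, B=2, C=1, D=2, E=1, F=1, G=3.
That is already a proper 3-coloring.

Yes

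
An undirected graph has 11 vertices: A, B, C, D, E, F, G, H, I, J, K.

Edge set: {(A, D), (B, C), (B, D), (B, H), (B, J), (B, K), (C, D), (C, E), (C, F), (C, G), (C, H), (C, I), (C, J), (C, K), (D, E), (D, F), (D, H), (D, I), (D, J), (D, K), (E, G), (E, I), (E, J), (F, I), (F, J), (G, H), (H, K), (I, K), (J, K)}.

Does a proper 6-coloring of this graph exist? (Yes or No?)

Yes

The chromatic number is 5. B, C, D, J, K form a clique, so at least 5 colors are needed.
5 colors suffice: A=1, B=5, C=1, D=2, E=4, F=4, G=2, H=3, I=3, J=3, K=4.
Since 6 ≥ 5, a proper 6-coloring certainly exists.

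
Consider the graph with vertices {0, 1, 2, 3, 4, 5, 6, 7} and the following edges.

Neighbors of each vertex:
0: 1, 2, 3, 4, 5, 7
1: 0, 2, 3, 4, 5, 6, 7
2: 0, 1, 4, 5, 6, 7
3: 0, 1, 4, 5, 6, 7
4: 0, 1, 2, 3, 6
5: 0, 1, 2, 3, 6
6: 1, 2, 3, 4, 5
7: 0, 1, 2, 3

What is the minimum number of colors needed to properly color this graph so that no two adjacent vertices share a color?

1, 2, 4, 6 are pairwise adjacent (a clique of size 4), so at least 4 colors are needed.
A valid assignment using 4 colors: 0=blue, 1=red, 2=green, 3=green, 4=yellow, 5=yellow, 6=blue, 7=yellow. Every edge joins two different colors.

4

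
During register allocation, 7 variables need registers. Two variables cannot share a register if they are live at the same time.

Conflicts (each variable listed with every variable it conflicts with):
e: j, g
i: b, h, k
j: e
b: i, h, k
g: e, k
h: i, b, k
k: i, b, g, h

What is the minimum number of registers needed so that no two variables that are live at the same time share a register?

i, b, h, k all conflict with each other, so at least 4 registers are needed.
4 registers suffice: e=1, i=2, j=2, b=3, g=2, h=4, k=1. No two conflicting variables share a register.

4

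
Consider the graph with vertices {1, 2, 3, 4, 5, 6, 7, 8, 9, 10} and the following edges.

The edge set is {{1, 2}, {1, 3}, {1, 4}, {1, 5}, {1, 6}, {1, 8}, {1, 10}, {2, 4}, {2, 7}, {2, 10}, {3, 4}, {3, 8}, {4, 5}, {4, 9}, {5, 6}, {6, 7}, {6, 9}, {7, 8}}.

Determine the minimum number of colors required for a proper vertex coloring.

3

1, 3, 8 are pairwise adjacent, so at least 3 colors are needed.
A valid assignment using 3 colors: 1=red, 2=green, 3=green, 4=blue, 5=green, 6=blue, 7=red, 8=blue, 9=red, 10=blue. Every edge joins two different colors.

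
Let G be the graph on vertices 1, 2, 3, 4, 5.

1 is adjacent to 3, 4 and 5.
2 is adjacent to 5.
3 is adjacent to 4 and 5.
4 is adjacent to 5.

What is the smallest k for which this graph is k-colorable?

4

1, 3, 4, 5 are pairwise adjacent (a clique of size 4), so at least 4 colors are needed.
A valid assignment using 4 colors: 1=yellow, 2=blue, 3=green, 4=blue, 5=red. Each edge has distinct colors on its endpoints.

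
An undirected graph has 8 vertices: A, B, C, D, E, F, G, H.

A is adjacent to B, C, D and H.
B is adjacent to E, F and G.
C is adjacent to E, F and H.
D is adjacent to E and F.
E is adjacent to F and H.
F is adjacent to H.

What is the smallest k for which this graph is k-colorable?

4

C, E, F, H are pairwise adjacent (a clique of size 4), so at least 4 colors are needed.
One proper 4-coloring: A=1, B=3, C=4, D=3, E=1, F=2, G=1, H=3. No two adjacent vertices share a color.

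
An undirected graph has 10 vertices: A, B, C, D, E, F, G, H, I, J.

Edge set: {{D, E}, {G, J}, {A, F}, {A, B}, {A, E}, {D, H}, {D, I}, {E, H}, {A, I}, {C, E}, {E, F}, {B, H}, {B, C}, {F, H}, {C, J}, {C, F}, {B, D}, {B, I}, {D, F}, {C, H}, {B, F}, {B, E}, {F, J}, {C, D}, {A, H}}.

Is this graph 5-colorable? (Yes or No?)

B, C, D, E, F, H form a clique, so at least 6 colors are needed.
So 5 colors are not enough.

No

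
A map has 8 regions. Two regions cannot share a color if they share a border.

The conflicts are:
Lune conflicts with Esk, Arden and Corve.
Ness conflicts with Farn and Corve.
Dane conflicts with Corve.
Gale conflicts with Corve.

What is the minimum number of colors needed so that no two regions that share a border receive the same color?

2

Lune and Arden conflict, so at least 2 colors are needed.
One proper 2-coloring: Lune=2, Esk=1, Ness=2, Dane=2, Gale=2, Arden=1, Farn=1, Corve=1. Each listed conflict is separated.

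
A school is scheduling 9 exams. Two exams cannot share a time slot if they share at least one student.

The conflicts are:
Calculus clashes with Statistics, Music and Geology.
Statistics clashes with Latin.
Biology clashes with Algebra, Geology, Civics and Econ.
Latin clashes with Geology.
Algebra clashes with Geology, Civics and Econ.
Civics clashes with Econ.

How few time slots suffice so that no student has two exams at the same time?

Biology, Algebra, Civics, Econ pairwise conflict, so at least 4 time slots are needed.
Using 4 time slots: Calculus=2, Statistics=1, Biology=2, Music=1, Latin=2, Algebra=3, Geology=1, Civics=4, Econ=1. No two conflicting exams share a time slot.

4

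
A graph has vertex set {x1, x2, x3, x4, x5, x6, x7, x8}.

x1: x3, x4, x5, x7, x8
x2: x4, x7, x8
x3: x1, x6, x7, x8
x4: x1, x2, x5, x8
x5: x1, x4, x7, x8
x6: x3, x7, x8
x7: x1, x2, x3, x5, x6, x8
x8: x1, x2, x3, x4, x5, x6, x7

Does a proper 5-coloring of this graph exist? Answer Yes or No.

Yes

The chromatic number is 4. x1, x4, x5, x8 are mutually adjacent (a clique of size 4), so at least 4 colors are needed.
A valid assignment using 4 colors: x1=green, x2=green, x3=yellow, x4=blue, x5=yellow, x6=green, x7=blue, x8=red.
Since 5 ≥ 4, a proper 5-coloring certainly exists.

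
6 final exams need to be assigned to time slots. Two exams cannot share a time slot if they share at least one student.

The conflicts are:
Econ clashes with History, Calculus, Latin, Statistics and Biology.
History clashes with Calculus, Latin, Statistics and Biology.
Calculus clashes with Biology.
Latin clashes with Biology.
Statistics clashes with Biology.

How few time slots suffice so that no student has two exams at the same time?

Econ, History, Calculus, Biology pairwise conflict, so at least 4 time slots are needed.
4 time slots suffice: time slot 1 → {Biology}; time slot 2 → {History}; time slot 3 → {Econ}; time slot 4 → {Calculus, Latin, Statistics}. No two conflicting exams share a time slot.

4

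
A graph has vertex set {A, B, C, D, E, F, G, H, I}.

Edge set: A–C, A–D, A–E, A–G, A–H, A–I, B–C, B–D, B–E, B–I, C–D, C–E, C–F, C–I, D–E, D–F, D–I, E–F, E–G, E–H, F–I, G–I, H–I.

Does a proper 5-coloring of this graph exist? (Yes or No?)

Yes

The chromatic number is 4. C, D, F, I are pairwise adjacent (a clique of size 4), so at least 4 colors are needed.
One proper 4-coloring: A=3, B=3, C=4, D=2, E=1, F=3, G=2, H=2, I=1.
Since 5 ≥ 4, a proper 5-coloring certainly exists.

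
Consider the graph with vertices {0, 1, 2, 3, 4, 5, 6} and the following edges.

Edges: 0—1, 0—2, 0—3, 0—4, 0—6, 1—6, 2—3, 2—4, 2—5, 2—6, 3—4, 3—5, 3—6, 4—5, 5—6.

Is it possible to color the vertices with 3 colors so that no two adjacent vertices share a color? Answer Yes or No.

0, 2, 3, 4 are pairwise adjacent (a clique of size 4), so at least 4 colors are needed.
So 3 colors are not enough.

No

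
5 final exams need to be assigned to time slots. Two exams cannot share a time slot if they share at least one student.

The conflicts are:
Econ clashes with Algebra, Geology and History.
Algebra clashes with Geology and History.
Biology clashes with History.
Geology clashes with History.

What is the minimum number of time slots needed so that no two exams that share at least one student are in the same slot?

Econ, Algebra, Geology, History pairwise conflict, so at least 4 time slots are needed.
Using 4 time slots: Econ=4, Algebra=2, Biology=2, Geology=3, History=1. Every pair that conflicts lands in different time slots.

4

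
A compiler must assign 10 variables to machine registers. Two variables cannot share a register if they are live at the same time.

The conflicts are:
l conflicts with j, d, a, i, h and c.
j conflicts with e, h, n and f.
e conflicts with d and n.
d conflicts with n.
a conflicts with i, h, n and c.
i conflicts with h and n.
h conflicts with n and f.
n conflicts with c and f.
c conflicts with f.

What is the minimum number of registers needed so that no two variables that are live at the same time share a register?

j, h, n, f all conflict with each other, so at least 4 registers are needed.
4 registers suffice: register 1 → {l, n}; register 2 → {d, h, c}; register 3 → {j, a}; register 4 → {e, i, f}. No two conflicting variables share a register.

4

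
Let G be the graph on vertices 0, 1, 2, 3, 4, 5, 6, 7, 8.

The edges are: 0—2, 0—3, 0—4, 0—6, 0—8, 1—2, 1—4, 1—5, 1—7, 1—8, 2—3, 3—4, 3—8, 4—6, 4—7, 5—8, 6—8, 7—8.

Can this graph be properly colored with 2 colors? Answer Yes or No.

No

0, 6, 8 form a triangle, so at least 3 colors are needed.
So 2 colors are not enough.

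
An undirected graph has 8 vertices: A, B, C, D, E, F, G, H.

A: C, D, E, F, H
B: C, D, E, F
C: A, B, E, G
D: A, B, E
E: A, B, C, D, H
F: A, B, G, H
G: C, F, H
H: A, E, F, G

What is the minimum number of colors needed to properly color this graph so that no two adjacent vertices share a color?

3

B, D, E are mutually adjacent, so at least 3 colors are needed.
One proper 3-coloring: A=2, B=2, C=3, D=3, E=1, F=1, G=2, H=3. Every edge joins two different colors.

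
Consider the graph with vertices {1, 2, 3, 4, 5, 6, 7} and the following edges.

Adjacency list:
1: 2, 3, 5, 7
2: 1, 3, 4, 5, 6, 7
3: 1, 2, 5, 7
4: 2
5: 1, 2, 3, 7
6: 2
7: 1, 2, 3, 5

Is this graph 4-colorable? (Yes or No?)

1, 2, 3, 5, 7 are mutually adjacent (a clique of size 5), so at least 5 colors are needed.
So 4 colors are not enough.

No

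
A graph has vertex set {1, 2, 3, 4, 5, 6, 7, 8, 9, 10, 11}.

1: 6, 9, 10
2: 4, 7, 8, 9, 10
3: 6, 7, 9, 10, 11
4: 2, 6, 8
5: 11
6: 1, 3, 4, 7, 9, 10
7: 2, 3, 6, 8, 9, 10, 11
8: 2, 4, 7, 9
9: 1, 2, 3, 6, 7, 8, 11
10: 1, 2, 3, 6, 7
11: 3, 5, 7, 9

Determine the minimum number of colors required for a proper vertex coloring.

4

2, 7, 8, 9 form a clique, so at least 4 colors are needed.
4 colors suffice: color a → {4, 5, 9, 10}; color b → {1, 7}; color c → {2, 6, 11}; color d → {3, 8}. Every edge joins two different colors.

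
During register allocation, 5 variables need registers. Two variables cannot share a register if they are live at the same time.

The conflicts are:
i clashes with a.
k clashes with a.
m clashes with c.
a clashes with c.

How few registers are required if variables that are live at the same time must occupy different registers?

k and a conflict, so at least 2 registers are needed.
2 registers suffice: register 1 → {m, a}; register 2 → {i, k, c}. Every pair that conflicts lands in different registers.

2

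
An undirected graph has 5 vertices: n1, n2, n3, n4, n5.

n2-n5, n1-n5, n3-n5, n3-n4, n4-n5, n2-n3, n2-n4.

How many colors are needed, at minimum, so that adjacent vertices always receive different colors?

4

n2, n3, n4, n5 are pairwise adjacent (a clique of size 4), so at least 4 colors are needed.
4 colors suffice: color 1 → {n5}; color 2 → {n1, n2}; color 3 → {n4}; color 4 → {n3}. Every edge joins two different colors.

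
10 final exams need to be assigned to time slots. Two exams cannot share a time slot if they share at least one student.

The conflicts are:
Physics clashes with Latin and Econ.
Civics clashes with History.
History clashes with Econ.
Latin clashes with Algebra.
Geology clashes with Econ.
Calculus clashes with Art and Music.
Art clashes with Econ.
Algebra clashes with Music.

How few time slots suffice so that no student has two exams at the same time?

3

The cycle Algebra-Latin-Physics-Econ-Art-Calculus-Music-Algebra has odd length 7, so it cannot be 2-colored; at least 3 time slots are needed.
3 time slots suffice: time slot 1 → {Civics, Latin, Calculus, Econ}; time slot 2 → {Physics, History, Geology, Art, Music}; time slot 3 → {Algebra}. Every pair that conflicts lands in different time slots.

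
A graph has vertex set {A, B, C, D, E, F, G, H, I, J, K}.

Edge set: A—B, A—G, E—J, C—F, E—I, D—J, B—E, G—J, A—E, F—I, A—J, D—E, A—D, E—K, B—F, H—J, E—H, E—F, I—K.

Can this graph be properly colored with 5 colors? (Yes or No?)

The chromatic number is 4. A, D, E, J are mutually adjacent (a clique of size 4), so at least 4 colors are needed.
4 colors suffice: color red → {C, E, G}; color blue → {A, F, H, K}; color green → {B, I, J}; color yellow → {D}.
Since 5 ≥ 4, a proper 5-coloring certainly exists.

Yes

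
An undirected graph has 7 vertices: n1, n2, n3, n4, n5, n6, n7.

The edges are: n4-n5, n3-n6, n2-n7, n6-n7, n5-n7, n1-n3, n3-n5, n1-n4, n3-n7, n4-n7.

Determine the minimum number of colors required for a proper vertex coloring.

3

n3, n6, n7 are mutually adjacent, so at least 3 colors are needed.
3 colors suffice: color 1 → {n1, n7}; color 2 → {n2, n3, n4}; color 3 → {n5, n6}. Every edge joins two different colors.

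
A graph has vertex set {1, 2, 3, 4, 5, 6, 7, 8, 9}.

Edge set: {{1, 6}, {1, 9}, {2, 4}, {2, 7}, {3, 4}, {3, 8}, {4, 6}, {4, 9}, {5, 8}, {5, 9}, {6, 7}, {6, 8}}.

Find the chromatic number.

The cycle 8-6-4-9-5-8 has odd length 5, so it cannot be 2-colored; at least 3 colors are needed.
A valid assignment using 3 colors: 1=a, 2=b, 3=b, 4=a, 5=c, 6=b, 7=a, 8=a, 9=b. Every edge joins two different colors.

3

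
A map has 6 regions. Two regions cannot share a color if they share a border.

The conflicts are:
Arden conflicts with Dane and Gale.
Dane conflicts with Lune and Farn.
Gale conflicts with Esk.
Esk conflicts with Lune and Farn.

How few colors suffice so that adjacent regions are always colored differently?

3

The cycle Dane-Arden-Gale-Esk-Lune-Dane has odd length 5, so it cannot be 2-colored; at least 3 colors are needed.
3 colors suffice: color 1 → {Dane, Esk}; color 2 → {Gale, Lune, Farn}; color 3 → {Arden}. Each listed conflict is separated.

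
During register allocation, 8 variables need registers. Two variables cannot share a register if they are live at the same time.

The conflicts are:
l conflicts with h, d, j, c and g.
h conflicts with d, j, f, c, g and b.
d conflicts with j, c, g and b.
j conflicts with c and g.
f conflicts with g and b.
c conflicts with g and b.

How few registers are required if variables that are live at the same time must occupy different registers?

l, h, d, j, c, g all conflict with each other, so at least 6 registers are needed.
6 registers suffice: register 1 → {h}; register 2 → {g, b}; register 3 → {d, f}; register 4 → {c}; register 5 → {j}; register 6 → {l}. Each listed conflict is separated.

6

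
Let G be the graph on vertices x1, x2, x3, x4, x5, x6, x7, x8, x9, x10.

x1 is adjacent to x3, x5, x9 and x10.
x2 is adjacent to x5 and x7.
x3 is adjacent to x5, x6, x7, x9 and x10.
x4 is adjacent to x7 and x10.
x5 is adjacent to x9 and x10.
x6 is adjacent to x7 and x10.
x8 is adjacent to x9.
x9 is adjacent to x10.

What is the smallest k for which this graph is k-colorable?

5

x1, x3, x5, x9, x10 are pairwise adjacent (a clique of size 5), so at least 5 colors are needed.
One proper 5-coloring: x1=5, x2=2, x3=2, x4=2, x5=3, x6=3, x7=1, x8=1, x9=4, x10=1. Every edge joins two different colors.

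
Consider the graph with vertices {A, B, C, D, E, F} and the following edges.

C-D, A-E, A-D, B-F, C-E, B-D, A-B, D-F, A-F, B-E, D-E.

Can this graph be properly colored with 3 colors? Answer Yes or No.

A, B, D, E are pairwise adjacent (a clique of size 4), so at least 4 colors are needed.
So 3 colors are not enough.

No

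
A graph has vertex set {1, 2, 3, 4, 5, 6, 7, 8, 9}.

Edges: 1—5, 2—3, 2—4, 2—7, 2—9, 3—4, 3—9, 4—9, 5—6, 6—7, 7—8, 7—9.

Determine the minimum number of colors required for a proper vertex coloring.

4

2, 3, 4, 9 are mutually adjacent (a clique of size 4), so at least 4 colors are needed.
4 colors suffice: color a → {1, 6, 8, 9}; color b → {4, 5, 7}; color c → {2}; color d → {3}. Every edge joins two different colors.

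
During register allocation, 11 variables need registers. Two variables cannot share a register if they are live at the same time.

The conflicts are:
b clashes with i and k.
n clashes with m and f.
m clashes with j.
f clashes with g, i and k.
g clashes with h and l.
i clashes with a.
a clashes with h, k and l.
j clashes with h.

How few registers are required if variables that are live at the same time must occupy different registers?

3

The cycle l-a-k-f-g-l has odd length 5, so it cannot be 2-colored; at least 3 registers are needed.
3 registers suffice: b=1, n=2, m=1, f=1, g=3, i=2, a=1, j=3, h=2, k=2, l=2. No two conflicting variables share a register.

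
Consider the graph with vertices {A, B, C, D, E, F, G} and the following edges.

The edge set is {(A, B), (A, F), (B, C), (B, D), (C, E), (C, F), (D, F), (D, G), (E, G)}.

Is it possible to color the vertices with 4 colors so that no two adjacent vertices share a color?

The chromatic number is 3. The cycle D-G-E-C-B-D has odd length 5, so it cannot be 2-colored; at least 3 colors are needed.
3 colors suffice: color red → {B, E, F}; color blue → {A, C, D}; color green → {G}.
Since 4 ≥ 3, a proper 4-coloring certainly exists.

Yes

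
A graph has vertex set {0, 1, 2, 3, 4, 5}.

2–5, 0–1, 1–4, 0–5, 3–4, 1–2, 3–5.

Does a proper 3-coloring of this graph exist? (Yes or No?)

Yes

The chromatic number is 3. The cycle 5-2-1-4-3-5 has odd length 5, so it cannot be 2-colored; at least 3 colors are needed.
3 colors suffice: color a → {1, 5}; color b → {0, 2, 3}; color c → {4}.
That is already a proper 3-coloring.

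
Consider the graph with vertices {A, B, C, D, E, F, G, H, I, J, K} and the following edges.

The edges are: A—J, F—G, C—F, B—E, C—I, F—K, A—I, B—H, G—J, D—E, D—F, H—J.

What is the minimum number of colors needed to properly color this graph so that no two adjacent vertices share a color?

The cycle E-D-F-G-J-H-B-E has odd length 7, so it cannot be 2-colored; at least 3 colors are needed.
3 colors suffice: A=2, B=1, C=2, D=3, E=2, F=1, G=2, H=2, I=1, J=1, K=2. Each edge has distinct colors on its endpoints.

3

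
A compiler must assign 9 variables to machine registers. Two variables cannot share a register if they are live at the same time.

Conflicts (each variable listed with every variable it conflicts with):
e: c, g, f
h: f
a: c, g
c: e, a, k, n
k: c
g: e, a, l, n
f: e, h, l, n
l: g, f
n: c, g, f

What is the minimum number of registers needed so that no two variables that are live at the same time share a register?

e and g conflict, so at least 2 registers are needed.
2 registers suffice: register 1 → {c, g, f}; register 2 → {e, h, a, k, l, n}. Every pair that conflicts lands in different registers.

2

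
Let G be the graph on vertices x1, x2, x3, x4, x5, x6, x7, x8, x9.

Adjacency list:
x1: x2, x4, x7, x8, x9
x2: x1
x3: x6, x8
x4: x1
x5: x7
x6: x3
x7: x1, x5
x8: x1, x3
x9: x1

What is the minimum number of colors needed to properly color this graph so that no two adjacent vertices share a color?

x1 and x2 are adjacent, so at least 2 colors are needed.
2 colors suffice: color 1 → {x1, x3, x5}; color 2 → {x2, x4, x6, x7, x8, x9}. Every edge joins two different colors.

2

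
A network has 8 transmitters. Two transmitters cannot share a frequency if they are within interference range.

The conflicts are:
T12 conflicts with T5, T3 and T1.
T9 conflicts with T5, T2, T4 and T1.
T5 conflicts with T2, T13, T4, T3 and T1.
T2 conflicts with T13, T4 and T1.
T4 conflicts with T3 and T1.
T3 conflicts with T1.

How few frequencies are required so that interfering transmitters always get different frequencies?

5

T9, T5, T2, T4, T1 pairwise conflict, so at least 5 frequencies are needed.
5 frequencies suffice: frequency 1 → {T5}; frequency 2 → {T13, T1}; frequency 3 → {T2, T3}; frequency 4 → {T12, T4}; frequency 5 → {T9}. No two conflicting transmitters share a frequency.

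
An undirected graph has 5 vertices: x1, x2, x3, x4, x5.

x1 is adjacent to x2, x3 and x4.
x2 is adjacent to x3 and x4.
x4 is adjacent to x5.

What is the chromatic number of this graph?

3

x1, x2, x4 form a triangle, so at least 3 colors are needed.
3 colors suffice: color red → {x3, x4}; color blue → {x2, x5}; color green → {x1}. No two adjacent vertices share a color.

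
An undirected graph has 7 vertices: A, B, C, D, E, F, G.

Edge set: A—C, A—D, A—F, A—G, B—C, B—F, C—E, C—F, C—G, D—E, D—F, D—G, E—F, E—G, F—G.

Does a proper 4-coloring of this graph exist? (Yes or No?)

Yes

The chromatic number is 4. C, E, F, G are pairwise adjacent (a clique of size 4), so at least 4 colors are needed.
4 colors suffice: color 1 → {F}; color 2 → {C, D}; color 3 → {B, G}; color 4 → {A, E}.
That is already a proper 4-coloring.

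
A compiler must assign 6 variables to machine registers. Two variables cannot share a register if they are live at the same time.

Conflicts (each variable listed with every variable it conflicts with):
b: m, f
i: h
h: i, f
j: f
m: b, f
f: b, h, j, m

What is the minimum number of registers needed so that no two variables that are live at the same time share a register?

b, m, f all conflict with each other, so at least 3 registers are needed.
Using 3 registers: b=2, i=1, h=2, j=2, m=3, f=1. Every pair that conflicts lands in different registers.

3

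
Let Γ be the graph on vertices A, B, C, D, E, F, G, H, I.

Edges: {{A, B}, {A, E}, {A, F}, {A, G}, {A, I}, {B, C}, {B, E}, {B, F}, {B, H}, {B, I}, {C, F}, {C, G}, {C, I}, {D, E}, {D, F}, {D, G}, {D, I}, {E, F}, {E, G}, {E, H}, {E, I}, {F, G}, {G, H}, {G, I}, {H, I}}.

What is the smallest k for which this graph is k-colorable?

D, E, G, I are pairwise adjacent (a clique of size 4), so at least 4 colors are needed.
4 colors suffice: color 1 → {F, I}; color 2 → {B, G}; color 3 → {C, E}; color 4 → {A, D, H}. No two adjacent vertices share a color.

4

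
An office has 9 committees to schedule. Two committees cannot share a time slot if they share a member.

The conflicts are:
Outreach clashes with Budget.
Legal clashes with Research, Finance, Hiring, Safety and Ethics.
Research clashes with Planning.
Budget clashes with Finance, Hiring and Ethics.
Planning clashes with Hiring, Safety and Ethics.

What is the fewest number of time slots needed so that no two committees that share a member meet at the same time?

2

Outreach and Budget conflict, so at least 2 time slots are needed.
Using 2 time slots: Outreach=2, Legal=1, Research=2, Budget=1, Planning=1, Finance=2, Hiring=2, Safety=2, Ethics=2. Every pair that conflicts lands in different time slots.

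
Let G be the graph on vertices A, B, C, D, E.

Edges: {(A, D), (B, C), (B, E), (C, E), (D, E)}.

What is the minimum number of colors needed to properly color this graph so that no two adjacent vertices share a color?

B, C, E are pairwise adjacent, so at least 3 colors are needed.
3 colors suffice: color 1 → {A, E}; color 2 → {B, D}; color 3 → {C}. No two adjacent vertices share a color.

3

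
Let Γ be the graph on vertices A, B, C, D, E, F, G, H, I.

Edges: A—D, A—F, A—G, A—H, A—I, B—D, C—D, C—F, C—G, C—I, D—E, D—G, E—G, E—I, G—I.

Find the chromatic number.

3

C, D, G form a triangle, so at least 3 colors are needed.
3 colors suffice: color 1 → {B, F, G, H}; color 2 → {D, I}; color 3 → {A, C, E}. Each edge has distinct colors on its endpoints.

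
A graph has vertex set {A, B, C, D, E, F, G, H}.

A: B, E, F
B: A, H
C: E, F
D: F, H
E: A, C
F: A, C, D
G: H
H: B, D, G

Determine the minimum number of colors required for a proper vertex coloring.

3

The cycle H-B-A-F-D-H has odd length 5, so it cannot be 2-colored; at least 3 colors are needed.
One proper 3-coloring: A=1, B=2, C=1, D=3, E=2, F=2, G=2, H=1. No two adjacent vertices share a color.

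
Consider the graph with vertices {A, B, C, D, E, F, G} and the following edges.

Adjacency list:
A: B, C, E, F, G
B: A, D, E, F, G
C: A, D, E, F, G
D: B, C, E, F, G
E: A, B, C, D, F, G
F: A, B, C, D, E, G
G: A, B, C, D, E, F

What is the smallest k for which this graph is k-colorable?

5

B, D, E, F, G form a clique, so at least 5 colors are needed.
5 colors suffice: color 1 → {G}; color 2 → {E}; color 3 → {F}; color 4 → {B, C}; color 5 → {A, D}. Every edge joins two different colors.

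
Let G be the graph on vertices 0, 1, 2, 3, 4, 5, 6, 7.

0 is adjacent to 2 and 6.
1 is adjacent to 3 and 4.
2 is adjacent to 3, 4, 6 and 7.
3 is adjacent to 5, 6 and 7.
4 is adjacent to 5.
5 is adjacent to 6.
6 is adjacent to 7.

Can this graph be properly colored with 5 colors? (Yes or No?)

Yes

The chromatic number is 4. 2, 3, 6, 7 are mutually adjacent (a clique of size 4), so at least 4 colors are needed.
4 colors suffice: color red → {1, 2, 5}; color blue → {0, 3, 4}; color green → {6}; color yellow → {7}.
Since 5 ≥ 4, a proper 5-coloring certainly exists.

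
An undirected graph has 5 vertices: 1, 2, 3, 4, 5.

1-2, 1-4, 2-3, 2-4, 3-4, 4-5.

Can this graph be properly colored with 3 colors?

Yes

The chromatic number is 3. 1, 2, 4 are pairwise adjacent, so at least 3 colors are needed.
3 colors suffice: color a → {4}; color b → {2, 5}; color c → {1, 3}.
That is already a proper 3-coloring.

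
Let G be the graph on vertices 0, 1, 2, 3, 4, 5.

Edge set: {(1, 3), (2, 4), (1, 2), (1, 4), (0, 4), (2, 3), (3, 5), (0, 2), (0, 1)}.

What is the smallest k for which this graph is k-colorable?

0, 1, 2, 4 are pairwise adjacent (a clique of size 4), so at least 4 colors are needed.
4 colors suffice: color a → {1, 5}; color b → {2}; color c → {3, 4}; color d → {0}. No two adjacent vertices share a color.

4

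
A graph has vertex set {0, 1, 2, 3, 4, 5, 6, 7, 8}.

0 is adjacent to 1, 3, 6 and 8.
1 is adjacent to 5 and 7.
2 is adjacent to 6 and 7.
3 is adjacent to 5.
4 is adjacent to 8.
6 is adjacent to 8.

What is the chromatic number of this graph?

3

0, 6, 8 are pairwise adjacent, so at least 3 colors are needed.
A valid assignment using 3 colors: 0=red, 1=blue, 2=green, 3=blue, 4=red, 5=red, 6=blue, 7=red, 8=green. Every edge joins two different colors.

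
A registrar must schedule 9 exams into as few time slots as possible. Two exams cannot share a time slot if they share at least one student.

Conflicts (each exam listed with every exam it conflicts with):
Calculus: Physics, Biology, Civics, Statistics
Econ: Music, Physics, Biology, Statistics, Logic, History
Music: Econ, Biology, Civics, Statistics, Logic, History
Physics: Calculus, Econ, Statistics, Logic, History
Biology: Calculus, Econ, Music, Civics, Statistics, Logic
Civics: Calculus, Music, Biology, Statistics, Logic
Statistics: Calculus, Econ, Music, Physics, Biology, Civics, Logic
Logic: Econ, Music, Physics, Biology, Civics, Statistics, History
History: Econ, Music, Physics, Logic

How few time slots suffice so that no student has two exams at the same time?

Music, Biology, Civics, Statistics, Logic all conflict with each other, so at least 5 time slots are needed.
5 time slots suffice: time slot 1 → {Statistics, History}; time slot 2 → {Calculus, Logic}; time slot 3 → {Physics, Biology}; time slot 4 → {Music}; time slot 5 → {Econ, Civics}. Each listed conflict is separated.

5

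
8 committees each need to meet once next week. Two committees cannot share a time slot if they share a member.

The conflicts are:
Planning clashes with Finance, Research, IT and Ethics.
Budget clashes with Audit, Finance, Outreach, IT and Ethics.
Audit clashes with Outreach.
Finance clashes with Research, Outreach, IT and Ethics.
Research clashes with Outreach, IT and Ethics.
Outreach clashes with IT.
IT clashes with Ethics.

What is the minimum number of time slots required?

5

Planning, Finance, Research, IT, Ethics all conflict with each other, so at least 5 time slots are needed.
A valid assignment using 5 time slots: Planning=5, Budget=3, Audit=1, Finance=1, Research=3, Outreach=4, IT=2, Ethics=4. No two conflicting committees share a time slot.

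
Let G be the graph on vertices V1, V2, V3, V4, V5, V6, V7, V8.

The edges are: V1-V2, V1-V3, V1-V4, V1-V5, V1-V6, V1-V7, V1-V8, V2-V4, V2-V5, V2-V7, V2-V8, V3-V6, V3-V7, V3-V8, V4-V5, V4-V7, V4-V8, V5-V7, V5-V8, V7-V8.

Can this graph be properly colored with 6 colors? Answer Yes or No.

Yes

The chromatic number is 6. V1, V2, V4, V5, V7, V8 are pairwise adjacent (a clique of size 6), so at least 6 colors are needed.
A valid assignment using 6 colors: V1=1, V2=4, V3=4, V4=6, V5=5, V6=2, V7=2, V8=3.
That is already a proper 6-coloring.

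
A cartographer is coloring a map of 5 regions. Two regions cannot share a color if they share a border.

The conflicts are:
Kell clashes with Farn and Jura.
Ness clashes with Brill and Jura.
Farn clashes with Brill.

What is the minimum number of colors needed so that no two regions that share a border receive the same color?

The cycle Jura-Kell-Farn-Brill-Ness-Jura has odd length 5, so it cannot be 2-colored; at least 3 colors are needed.
3 colors suffice: color 1 → {Farn, Jura}; color 2 → {Kell, Ness}; color 3 → {Brill}. Each listed conflict is separated.

3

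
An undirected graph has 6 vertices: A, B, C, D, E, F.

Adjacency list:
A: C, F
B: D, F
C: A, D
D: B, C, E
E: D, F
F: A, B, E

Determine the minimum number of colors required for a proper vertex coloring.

The cycle B-F-A-C-D-B has odd length 5, so it cannot be 2-colored; at least 3 colors are needed.
3 colors suffice: color 1 → {D, F}; color 2 → {A, B, E}; color 3 → {C}. Every edge joins two different colors.

3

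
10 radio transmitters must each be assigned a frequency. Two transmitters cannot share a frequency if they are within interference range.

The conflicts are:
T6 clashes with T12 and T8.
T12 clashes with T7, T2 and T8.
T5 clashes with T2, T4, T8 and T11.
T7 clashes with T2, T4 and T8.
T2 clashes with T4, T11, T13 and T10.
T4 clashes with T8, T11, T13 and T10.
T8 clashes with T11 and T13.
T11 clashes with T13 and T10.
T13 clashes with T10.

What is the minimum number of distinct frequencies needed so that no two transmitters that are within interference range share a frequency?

5

T2, T4, T11, T13, T10 all conflict with each other, so at least 5 frequencies are needed.
Using 5 frequencies: T6=3, T12=2, T5=4, T7=3, T2=1, T4=2, T8=1, T11=3, T13=4, T10=5. No two conflicting transmitters share a frequency.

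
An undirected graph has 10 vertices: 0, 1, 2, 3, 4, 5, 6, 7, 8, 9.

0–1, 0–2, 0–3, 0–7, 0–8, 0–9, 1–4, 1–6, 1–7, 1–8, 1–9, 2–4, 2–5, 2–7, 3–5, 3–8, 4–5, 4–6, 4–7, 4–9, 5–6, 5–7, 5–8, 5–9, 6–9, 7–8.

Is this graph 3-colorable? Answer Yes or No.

No

4, 5, 6, 9 form a clique, so at least 4 colors are needed.
So 3 colors are not enough.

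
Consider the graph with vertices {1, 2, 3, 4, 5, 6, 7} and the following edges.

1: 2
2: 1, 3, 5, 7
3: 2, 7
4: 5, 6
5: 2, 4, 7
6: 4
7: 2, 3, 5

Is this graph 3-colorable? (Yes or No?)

Yes

The chromatic number is 3. 2, 5, 7 are pairwise adjacent, so at least 3 colors are needed.
3 colors suffice: color a → {2, 4}; color b → {1, 6, 7}; color c → {3, 5}.
That is already a proper 3-coloring.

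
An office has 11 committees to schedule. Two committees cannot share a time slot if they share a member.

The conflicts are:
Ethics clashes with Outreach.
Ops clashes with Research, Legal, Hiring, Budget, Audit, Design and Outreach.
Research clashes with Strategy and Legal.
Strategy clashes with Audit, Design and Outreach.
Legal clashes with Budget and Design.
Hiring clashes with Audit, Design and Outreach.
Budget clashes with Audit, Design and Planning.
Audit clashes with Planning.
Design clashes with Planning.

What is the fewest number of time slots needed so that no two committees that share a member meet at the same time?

Ops, Legal, Budget, Design are mutually in conflict, so at least 4 time slots are needed.
4 time slots suffice: Ethics=1, Ops=1, Research=2, Strategy=1, Legal=4, Hiring=3, Budget=3, Audit=2, Design=2, Outreach=2, Planning=1. No two conflicting committees share a time slot.

4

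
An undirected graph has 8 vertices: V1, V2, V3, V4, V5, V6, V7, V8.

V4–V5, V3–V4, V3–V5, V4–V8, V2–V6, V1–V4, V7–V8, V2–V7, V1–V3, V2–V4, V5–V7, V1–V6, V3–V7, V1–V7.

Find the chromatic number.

V1, V3, V7 are pairwise adjacent, so at least 3 colors are needed.
One proper 3-coloring: V1=blue, V2=blue, V3=green, V4=red, V5=blue, V6=red, V7=red, V8=blue. Every edge joins two different colors.

3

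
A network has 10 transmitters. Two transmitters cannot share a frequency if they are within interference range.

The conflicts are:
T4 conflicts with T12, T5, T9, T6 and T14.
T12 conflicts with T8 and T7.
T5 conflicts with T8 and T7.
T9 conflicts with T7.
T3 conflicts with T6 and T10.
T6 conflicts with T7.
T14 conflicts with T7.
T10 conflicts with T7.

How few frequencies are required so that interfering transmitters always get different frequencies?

T3 and T10 conflict, so at least 2 frequencies are needed.
A valid assignment using 2 frequencies: T4=1, T12=2, T5=2, T9=2, T3=1, T6=2, T14=2, T8=1, T10=2, T7=1. Every pair that conflicts lands in different frequencies.

2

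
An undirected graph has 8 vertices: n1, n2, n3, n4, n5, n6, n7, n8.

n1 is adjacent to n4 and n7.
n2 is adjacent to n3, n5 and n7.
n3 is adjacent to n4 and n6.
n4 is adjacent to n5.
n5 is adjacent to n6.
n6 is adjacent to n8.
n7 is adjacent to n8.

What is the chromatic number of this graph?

The cycle n1-n4-n5-n2-n7-n1 has odd length 5, so it cannot be 2-colored; at least 3 colors are needed.
One proper 3-coloring: n1=3, n2=2, n3=1, n4=2, n5=1, n6=2, n7=1, n8=3. Every edge joins two different colors.

3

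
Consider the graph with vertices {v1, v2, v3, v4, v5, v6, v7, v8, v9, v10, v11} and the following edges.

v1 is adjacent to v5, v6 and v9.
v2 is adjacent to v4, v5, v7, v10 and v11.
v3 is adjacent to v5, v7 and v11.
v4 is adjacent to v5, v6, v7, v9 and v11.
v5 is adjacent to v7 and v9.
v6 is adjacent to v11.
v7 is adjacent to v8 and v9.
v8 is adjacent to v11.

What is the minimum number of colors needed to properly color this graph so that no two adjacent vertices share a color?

v4, v5, v7, v9 are mutually adjacent (a clique of size 4), so at least 4 colors are needed.
4 colors suffice: v1=blue, v2=yellow, v3=green, v4=green, v5=red, v6=yellow, v7=blue, v8=green, v9=yellow, v10=red, v11=red. No two adjacent vertices share a color.

4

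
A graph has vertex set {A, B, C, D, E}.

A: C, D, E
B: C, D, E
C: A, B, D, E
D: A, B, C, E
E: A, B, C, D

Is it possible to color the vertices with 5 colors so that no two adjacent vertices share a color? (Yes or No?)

The chromatic number is 4. B, C, D, E are pairwise adjacent (a clique of size 4), so at least 4 colors are needed.
4 colors suffice: color 1 → {C}; color 2 → {E}; color 3 → {D}; color 4 → {A, B}.
Since 5 ≥ 4, a proper 5-coloring certainly exists.

Yes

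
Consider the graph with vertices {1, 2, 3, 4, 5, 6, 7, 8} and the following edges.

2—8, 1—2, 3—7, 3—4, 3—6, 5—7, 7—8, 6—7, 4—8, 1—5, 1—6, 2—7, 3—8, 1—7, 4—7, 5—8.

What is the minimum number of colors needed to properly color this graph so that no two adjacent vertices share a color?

3, 4, 7, 8 are pairwise adjacent (a clique of size 4), so at least 4 colors are needed.
4 colors suffice: 1=b, 2=c, 3=c, 4=d, 5=c, 6=d, 7=a, 8=b. No two adjacent vertices share a color.

4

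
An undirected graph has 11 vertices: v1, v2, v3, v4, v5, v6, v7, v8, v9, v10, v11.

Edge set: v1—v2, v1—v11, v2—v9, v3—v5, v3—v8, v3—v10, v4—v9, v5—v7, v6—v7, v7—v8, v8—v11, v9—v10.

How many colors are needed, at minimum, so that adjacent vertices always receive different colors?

3

The cycle v9-v10-v3-v8-v11-v1-v2-v9 has odd length 7, so it cannot be 2-colored; at least 3 colors are needed.
3 colors suffice: v1=1, v2=2, v3=2, v4=2, v5=1, v6=1, v7=2, v8=1, v9=1, v10=3, v11=2. No two adjacent vertices share a color.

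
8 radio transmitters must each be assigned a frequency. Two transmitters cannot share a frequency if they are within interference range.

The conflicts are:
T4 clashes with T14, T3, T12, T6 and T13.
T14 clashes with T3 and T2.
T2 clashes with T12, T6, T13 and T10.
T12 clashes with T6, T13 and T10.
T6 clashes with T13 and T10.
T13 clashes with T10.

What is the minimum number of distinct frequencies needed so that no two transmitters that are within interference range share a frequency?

T2, T12, T6, T13, T10 all conflict with each other, so at least 5 frequencies are needed.
5 frequencies suffice: T4=2, T14=1, T3=3, T2=2, T12=1, T6=3, T13=4, T10=5. No two conflicting transmitters share a frequency.

5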